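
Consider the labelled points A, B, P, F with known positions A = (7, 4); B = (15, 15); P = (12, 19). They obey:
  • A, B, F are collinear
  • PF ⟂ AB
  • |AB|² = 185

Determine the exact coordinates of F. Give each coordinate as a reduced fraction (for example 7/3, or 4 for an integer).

1. F_x = 587/37  [[A, B, F are collinear ⇒ -11x+8y+45=0] ∩ [PF ⟂ AB ⇒ 8x+11y-305=0]]
2. F_y = 599/37  [[A, B, F are collinear ⇒ -11x+8y+45=0] ∩ [PF ⟂ AB ⇒ 8x+11y-305=0]]
   so F = (587/37, 599/37)

F = (587/37, 599/37)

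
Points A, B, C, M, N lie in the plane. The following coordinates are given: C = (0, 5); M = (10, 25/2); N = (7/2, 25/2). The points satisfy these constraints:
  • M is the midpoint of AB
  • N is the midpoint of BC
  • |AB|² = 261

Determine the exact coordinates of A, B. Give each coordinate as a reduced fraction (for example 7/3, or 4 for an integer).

A = (13, 5)
B = (7, 20)

1. B_x = 7  [B = 2·N−C = 2·(7/2, 25/2)−(0, 5)]
2. B_y = 20  [B = 2·N−C = 2·(7/2, 25/2)−(0, 5)]
   so B = (7, 20)
3. A_x = 13  [A = 2·M−B = 2·(10, 25/2)−(7, 20)]
4. A_y = 5  [A = 2·M−B = 2·(10, 25/2)−(7, 20)]
   so A = (13, 5)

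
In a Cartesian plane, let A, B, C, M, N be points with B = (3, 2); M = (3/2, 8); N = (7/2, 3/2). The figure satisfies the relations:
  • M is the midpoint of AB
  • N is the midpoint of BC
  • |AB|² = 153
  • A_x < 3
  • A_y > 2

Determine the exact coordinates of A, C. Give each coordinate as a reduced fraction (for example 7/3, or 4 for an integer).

A = (0, 14)
C = (4, 1)

1. A_x = 0  [A = 2·M−B = 2·(3/2, 8)−(3, 2)]
2. A_y = 14  [A = 2·M−B = 2·(3/2, 8)−(3, 2)]
   so A = (0, 14)
3. C_x = 4  [C = 2·N−B = 2·(7/2, 3/2)−(3, 2)]
4. C_y = 1  [C = 2·N−B = 2·(7/2, 3/2)−(3, 2)]
   so C = (4, 1)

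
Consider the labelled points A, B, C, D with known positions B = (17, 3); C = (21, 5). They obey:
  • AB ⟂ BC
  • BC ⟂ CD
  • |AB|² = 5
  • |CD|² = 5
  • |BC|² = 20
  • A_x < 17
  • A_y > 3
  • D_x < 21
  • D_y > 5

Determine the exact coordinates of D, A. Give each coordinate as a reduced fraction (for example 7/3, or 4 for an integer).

D = (20, 7)
A = (16, 5)

1. D_x = 20  [[BC ⟂ CD ⇒ 4x+2y-94=0] ∩ [|D−(21, 5)|²=5]]
2. D_y = 7  [[BC ⟂ CD ⇒ 4x+2y-94=0] ∩ [|D−(21, 5)|²=5]]
   so D = (20, 7)
3. A_x = 16  [[AB ⟂ BC ⇒ -4x-2y+74=0] ∩ [|A−(17, 3)|²=5]]
4. A_y = 5  [[AB ⟂ BC ⇒ -4x-2y+74=0] ∩ [|A−(17, 3)|²=5]]
   so A = (16, 5)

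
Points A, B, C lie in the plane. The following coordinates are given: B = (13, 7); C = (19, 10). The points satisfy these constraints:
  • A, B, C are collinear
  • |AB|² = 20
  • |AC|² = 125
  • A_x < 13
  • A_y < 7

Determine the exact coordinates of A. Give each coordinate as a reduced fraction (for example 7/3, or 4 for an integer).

A = (9, 5)

1. A_x = 9  [[A, B, C are collinear ⇒ -3x+6y-3=0] ∩ [|A−(13, 7)|²=20]]
2. A_y = 5  [[A, B, C are collinear ⇒ -3x+6y-3=0] ∩ [|A−(13, 7)|²=20]]
   so A = (9, 5)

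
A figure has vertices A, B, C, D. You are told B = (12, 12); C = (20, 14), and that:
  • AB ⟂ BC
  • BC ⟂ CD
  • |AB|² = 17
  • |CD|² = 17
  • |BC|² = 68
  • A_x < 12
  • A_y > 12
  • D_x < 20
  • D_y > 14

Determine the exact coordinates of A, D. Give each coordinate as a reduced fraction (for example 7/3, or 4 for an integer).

1. A_x = 11  [[AB ⟂ BC ⇒ -8x-2y+120=0] ∩ [|A−(12, 12)|²=17]]
2. A_y = 16  [[AB ⟂ BC ⇒ -8x-2y+120=0] ∩ [|A−(12, 12)|²=17]]
   so A = (11, 16)
3. D_x = 19  [[BC ⟂ CD ⇒ 8x+2y-188=0] ∩ [|D−(20, 14)|²=17]]
4. D_y = 18  [[BC ⟂ CD ⇒ 8x+2y-188=0] ∩ [|D−(20, 14)|²=17]]
   so D = (19, 18)

A = (11, 16)
D = (19, 18)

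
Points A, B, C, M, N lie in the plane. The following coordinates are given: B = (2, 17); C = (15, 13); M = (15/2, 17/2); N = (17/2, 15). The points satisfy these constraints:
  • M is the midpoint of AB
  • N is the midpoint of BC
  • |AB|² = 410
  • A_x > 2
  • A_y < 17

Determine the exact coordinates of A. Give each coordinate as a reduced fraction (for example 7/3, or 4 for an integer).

A = (13, 0)

1. A_x = 13  [A = 2·M−B = 2·(15/2, 17/2)−(2, 17)]
2. A_y = 0  [A = 2·M−B = 2·(15/2, 17/2)−(2, 17)]
   so A = (13, 0)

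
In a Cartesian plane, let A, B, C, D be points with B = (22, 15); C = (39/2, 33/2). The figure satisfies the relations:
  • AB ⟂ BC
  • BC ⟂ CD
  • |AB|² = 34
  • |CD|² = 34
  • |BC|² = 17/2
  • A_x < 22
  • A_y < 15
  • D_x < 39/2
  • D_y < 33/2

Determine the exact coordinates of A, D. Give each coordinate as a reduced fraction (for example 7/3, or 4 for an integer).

1. A_x = 19  [[AB ⟂ BC ⇒ 5/2x-3/2y-65/2=0] ∩ [|A−(22, 15)|²=34]]
2. A_y = 10  [[AB ⟂ BC ⇒ 5/2x-3/2y-65/2=0] ∩ [|A−(22, 15)|²=34]]
   so A = (19, 10)
3. D_x = 33/2  [[BC ⟂ CD ⇒ -5/2x+3/2y+24=0] ∩ [|D−(39/2, 33/2)|²=34]]
4. D_y = 23/2  [[BC ⟂ CD ⇒ -5/2x+3/2y+24=0] ∩ [|D−(39/2, 33/2)|²=34]]
   so D = (33/2, 23/2)

A = (19, 10)
D = (33/2, 23/2)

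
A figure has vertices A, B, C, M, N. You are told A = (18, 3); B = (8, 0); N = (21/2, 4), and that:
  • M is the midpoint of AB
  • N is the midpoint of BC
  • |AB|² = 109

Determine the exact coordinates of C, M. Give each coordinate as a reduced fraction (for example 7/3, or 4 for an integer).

C = (13, 8)
M = (13, 3/2)

1. M_x = 13  [2·M = A+B = (18, 3)+(8, 0)]
2. M_y = 3/2  [2·M = A+B = (18, 3)+(8, 0)]
   so M = (13, 3/2)
3. C_x = 13  [C = 2·N−B = 2·(21/2, 4)−(8, 0)]
4. C_y = 8  [C = 2·N−B = 2·(21/2, 4)−(8, 0)]
   so C = (13, 8)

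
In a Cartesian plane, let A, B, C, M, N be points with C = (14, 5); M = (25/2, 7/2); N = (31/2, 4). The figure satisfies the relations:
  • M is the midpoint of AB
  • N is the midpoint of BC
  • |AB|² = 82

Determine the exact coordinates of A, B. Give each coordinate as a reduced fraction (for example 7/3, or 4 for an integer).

1. B_x = 17  [B = 2·N−C = 2·(31/2, 4)−(14, 5)]
2. B_y = 3  [B = 2·N−C = 2·(31/2, 4)−(14, 5)]
   so B = (17, 3)
3. A_x = 8  [A = 2·M−B = 2·(25/2, 7/2)−(17, 3)]
4. A_y = 4  [A = 2·M−B = 2·(25/2, 7/2)−(17, 3)]
   so A = (8, 4)

A = (8, 4)
B = (17, 3)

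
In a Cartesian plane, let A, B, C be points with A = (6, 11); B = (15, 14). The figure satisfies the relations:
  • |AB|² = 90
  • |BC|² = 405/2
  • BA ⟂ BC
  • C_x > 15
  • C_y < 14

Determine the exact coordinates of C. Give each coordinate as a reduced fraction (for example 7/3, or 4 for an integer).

1. C_x = 39/2  [[BA ⟂ BC ⇒ -9x-3y+177=0] ∩ [|C−(15, 14)|²=405/2]]
2. C_y = 1/2  [[BA ⟂ BC ⇒ -9x-3y+177=0] ∩ [|C−(15, 14)|²=405/2]]
   so C = (39/2, 1/2)

C = (39/2, 1/2)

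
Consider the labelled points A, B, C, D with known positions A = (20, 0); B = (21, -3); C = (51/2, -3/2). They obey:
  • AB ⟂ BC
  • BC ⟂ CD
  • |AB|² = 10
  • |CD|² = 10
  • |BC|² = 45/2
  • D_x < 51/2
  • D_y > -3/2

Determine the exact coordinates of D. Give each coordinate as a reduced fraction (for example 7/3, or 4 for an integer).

1. D_x = 49/2  [[BC ⟂ CD ⇒ 9/2x+3/2y-225/2=0] ∩ [|D−(51/2, -3/2)|²=10]]
2. D_y = 3/2  [[BC ⟂ CD ⇒ 9/2x+3/2y-225/2=0] ∩ [|D−(51/2, -3/2)|²=10]]
   so D = (49/2, 3/2)

D = (49/2, 3/2)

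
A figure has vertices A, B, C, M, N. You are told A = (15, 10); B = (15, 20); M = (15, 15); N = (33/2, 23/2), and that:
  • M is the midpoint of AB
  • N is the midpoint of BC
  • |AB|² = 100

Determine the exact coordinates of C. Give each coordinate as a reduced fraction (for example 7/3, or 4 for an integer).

1. C_x = 18  [C = 2·N−B = 2·(33/2, 23/2)−(15, 20)]
2. C_y = 3  [C = 2·N−B = 2·(33/2, 23/2)−(15, 20)]
   so C = (18, 3)

C = (18, 3)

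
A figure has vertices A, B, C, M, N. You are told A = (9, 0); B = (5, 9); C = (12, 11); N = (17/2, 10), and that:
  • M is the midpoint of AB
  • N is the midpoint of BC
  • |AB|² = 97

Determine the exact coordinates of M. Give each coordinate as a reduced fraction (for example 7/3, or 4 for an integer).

M = (7, 9/2)

1. M_x = 7  [2·M = A+B = (9, 0)+(5, 9)]
2. M_y = 9/2  [2·M = A+B = (9, 0)+(5, 9)]
   so M = (7, 9/2)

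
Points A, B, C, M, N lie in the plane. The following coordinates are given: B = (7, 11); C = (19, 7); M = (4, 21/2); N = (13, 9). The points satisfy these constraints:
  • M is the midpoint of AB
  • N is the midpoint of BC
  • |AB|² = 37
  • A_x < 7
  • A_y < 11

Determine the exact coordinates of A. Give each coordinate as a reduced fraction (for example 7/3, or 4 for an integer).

A = (1, 10)

1. A_x = 1  [A = 2·M−B = 2·(4, 21/2)−(7, 11)]
2. A_y = 10  [A = 2·M−B = 2·(4, 21/2)−(7, 11)]
   so A = (1, 10)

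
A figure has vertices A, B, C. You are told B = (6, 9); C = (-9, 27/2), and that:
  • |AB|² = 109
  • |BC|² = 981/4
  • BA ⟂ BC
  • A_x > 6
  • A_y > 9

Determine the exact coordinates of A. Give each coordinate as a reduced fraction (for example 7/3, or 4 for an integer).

A = (9, 19)

1. A_x = 9  [[BA ⟂ BC ⇒ -15x+9/2y+99/2=0] ∩ [|A−(6, 9)|²=109]]
2. A_y = 19  [[BA ⟂ BC ⇒ -15x+9/2y+99/2=0] ∩ [|A−(6, 9)|²=109]]
   so A = (9, 19)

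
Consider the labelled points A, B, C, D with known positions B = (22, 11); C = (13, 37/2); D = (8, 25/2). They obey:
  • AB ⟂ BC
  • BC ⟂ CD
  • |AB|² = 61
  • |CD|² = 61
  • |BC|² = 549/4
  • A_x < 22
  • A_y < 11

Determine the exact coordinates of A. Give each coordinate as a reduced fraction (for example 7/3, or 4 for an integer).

1. A_x = 17  [[AB ⟂ BC ⇒ 9x-15/2y-231/2=0] ∩ [|A−(22, 11)|²=61]]
2. A_y = 5  [[AB ⟂ BC ⇒ 9x-15/2y-231/2=0] ∩ [|A−(22, 11)|²=61]]
   so A = (17, 5)

A = (17, 5)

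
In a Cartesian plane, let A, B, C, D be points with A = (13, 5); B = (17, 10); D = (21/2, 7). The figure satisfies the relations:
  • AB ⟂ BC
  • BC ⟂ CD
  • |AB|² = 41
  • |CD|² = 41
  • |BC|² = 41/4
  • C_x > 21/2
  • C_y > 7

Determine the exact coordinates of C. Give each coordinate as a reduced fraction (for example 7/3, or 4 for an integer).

C = (29/2, 12)

1. C_x = 29/2  [[AB ⟂ BC ⇒ 4x+5y-118=0] ∩ [|C−(21/2, 7)|²=41]]
2. C_y = 12  [[AB ⟂ BC ⇒ 4x+5y-118=0] ∩ [|C−(21/2, 7)|²=41]]
   so C = (29/2, 12)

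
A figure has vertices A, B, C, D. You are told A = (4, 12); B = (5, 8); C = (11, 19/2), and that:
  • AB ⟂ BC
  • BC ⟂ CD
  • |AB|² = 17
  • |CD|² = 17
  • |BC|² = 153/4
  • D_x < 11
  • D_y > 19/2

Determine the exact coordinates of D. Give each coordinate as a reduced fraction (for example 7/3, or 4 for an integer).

D = (10, 27/2)

1. D_x = 10  [[BC ⟂ CD ⇒ 6x+3/2y-321/4=0] ∩ [|D−(11, 19/2)|²=17]]
2. D_y = 27/2  [[BC ⟂ CD ⇒ 6x+3/2y-321/4=0] ∩ [|D−(11, 19/2)|²=17]]
   so D = (10, 27/2)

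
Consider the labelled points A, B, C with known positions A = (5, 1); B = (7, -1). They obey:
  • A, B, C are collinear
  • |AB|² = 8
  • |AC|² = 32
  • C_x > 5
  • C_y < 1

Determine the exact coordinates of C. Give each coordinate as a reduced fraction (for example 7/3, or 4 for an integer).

1. C_x = 9  [[A, B, C are collinear ⇒ 2x+2y-12=0] ∩ [|C−(5, 1)|²=32]]
2. C_y = -3  [[A, B, C are collinear ⇒ 2x+2y-12=0] ∩ [|C−(5, 1)|²=32]]
   so C = (9, -3)

C = (9, -3)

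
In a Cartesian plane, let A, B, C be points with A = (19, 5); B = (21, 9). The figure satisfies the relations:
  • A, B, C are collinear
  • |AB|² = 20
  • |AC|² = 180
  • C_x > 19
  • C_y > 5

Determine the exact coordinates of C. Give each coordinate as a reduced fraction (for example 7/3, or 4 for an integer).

1. C_x = 25  [[A, B, C are collinear ⇒ -4x+2y+66=0] ∩ [|C−(19, 5)|²=180]]
2. C_y = 17  [[A, B, C are collinear ⇒ -4x+2y+66=0] ∩ [|C−(19, 5)|²=180]]
   so C = (25, 17)

C = (25, 17)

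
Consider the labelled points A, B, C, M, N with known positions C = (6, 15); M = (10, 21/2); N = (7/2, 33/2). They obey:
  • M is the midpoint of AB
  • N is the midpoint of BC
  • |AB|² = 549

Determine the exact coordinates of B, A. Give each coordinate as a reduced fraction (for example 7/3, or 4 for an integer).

1. B_x = 1  [B = 2·N−C = 2·(7/2, 33/2)−(6, 15)]
2. B_y = 18  [B = 2·N−C = 2·(7/2, 33/2)−(6, 15)]
   so B = (1, 18)
3. A_x = 19  [A = 2·M−B = 2·(10, 21/2)−(1, 18)]
4. A_y = 3  [A = 2·M−B = 2·(10, 21/2)−(1, 18)]
   so A = (19, 3)

B = (1, 18)
A = (19, 3)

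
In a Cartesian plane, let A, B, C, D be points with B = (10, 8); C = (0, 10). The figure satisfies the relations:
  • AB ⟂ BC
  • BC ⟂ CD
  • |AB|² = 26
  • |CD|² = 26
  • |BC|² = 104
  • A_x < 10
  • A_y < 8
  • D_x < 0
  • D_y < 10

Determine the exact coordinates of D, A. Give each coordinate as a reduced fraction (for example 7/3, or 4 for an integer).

1. D_x = -1  [[BC ⟂ CD ⇒ -10x+2y-20=0] ∩ [|D−(0, 10)|²=26]]
2. D_y = 5  [[BC ⟂ CD ⇒ -10x+2y-20=0] ∩ [|D−(0, 10)|²=26]]
   so D = (-1, 5)
3. A_x = 9  [[AB ⟂ BC ⇒ 10x-2y-84=0] ∩ [|A−(10, 8)|²=26]]
4. A_y = 3  [[AB ⟂ BC ⇒ 10x-2y-84=0] ∩ [|A−(10, 8)|²=26]]
   so A = (9, 3)

D = (-1, 5)
A = (9, 3)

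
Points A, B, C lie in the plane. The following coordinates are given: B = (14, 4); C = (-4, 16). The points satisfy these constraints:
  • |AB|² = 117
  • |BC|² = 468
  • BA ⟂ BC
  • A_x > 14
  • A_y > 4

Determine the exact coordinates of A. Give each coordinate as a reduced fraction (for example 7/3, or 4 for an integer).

A = (20, 13)

1. A_x = 20  [[BA ⟂ BC ⇒ -18x+12y+204=0] ∩ [|A−(14, 4)|²=117]]
2. A_y = 13  [[BA ⟂ BC ⇒ -18x+12y+204=0] ∩ [|A−(14, 4)|²=117]]
   so A = (20, 13)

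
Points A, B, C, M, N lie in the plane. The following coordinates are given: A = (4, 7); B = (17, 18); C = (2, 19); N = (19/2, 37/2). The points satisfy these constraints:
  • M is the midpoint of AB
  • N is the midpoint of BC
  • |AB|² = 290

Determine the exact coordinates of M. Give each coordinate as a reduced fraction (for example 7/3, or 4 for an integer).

1. M_x = 21/2  [2·M = A+B = (4, 7)+(17, 18)]
2. M_y = 25/2  [2·M = A+B = (4, 7)+(17, 18)]
   so M = (21/2, 25/2)

M = (21/2, 25/2)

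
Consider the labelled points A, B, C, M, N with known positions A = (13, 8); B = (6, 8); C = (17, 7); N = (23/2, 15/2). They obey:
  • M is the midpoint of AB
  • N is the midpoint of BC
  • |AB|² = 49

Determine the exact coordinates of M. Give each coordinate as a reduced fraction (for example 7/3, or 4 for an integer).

M = (19/2, 8)

1. M_x = 19/2  [2·M = A+B = (13, 8)+(6, 8)]
2. M_y = 8  [2·M = A+B = (13, 8)+(6, 8)]
   so M = (19/2, 8)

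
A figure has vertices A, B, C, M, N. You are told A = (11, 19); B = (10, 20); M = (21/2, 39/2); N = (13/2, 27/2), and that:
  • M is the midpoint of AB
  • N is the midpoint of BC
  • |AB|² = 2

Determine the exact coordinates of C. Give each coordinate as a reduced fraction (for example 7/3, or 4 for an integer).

C = (3, 7)

1. C_x = 3  [C = 2·N−B = 2·(13/2, 27/2)−(10, 20)]
2. C_y = 7  [C = 2·N−B = 2·(13/2, 27/2)−(10, 20)]
   so C = (3, 7)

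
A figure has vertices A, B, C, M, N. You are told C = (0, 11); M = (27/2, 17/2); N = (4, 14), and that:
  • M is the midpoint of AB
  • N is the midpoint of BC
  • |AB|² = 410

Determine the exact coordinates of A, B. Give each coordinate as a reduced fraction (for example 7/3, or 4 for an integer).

A = (19, 0)
B = (8, 17)

1. B_x = 8  [B = 2·N−C = 2·(4, 14)−(0, 11)]
2. B_y = 17  [B = 2·N−C = 2·(4, 14)−(0, 11)]
   so B = (8, 17)
3. A_x = 19  [A = 2·M−B = 2·(27/2, 17/2)−(8, 17)]
4. A_y = 0  [A = 2·M−B = 2·(27/2, 17/2)−(8, 17)]
   so A = (19, 0)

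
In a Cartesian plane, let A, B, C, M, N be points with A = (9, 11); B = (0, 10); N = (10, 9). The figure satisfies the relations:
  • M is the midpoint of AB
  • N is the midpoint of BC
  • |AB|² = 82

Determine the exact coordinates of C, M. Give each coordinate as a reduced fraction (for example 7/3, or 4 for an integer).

C = (20, 8)
M = (9/2, 21/2)

1. M_x = 9/2  [2·M = A+B = (9, 11)+(0, 10)]
2. M_y = 21/2  [2·M = A+B = (9, 11)+(0, 10)]
   so M = (9/2, 21/2)
3. C_x = 20  [C = 2·N−B = 2·(10, 9)−(0, 10)]
4. C_y = 8  [C = 2·N−B = 2·(10, 9)−(0, 10)]
   so C = (20, 8)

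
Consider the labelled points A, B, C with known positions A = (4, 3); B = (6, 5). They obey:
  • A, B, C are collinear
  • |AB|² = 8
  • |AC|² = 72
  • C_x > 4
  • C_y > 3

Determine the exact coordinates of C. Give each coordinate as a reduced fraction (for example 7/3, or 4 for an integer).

1. C_x = 10  [[A, B, C are collinear ⇒ -2x+2y+2=0] ∩ [|C−(4, 3)|²=72]]
2. C_y = 9  [[A, B, C are collinear ⇒ -2x+2y+2=0] ∩ [|C−(4, 3)|²=72]]
   so C = (10, 9)

C = (10, 9)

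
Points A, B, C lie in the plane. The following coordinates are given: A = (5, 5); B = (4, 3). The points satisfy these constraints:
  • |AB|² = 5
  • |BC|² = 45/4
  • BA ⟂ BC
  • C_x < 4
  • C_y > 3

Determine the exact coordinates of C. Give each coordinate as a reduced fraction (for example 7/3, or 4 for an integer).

1. C_x = 1  [[BA ⟂ BC ⇒ 1x+2y-10=0] ∩ [|C−(4, 3)|²=45/4]]
2. C_y = 9/2  [[BA ⟂ BC ⇒ 1x+2y-10=0] ∩ [|C−(4, 3)|²=45/4]]
   so C = (1, 9/2)

C = (1, 9/2)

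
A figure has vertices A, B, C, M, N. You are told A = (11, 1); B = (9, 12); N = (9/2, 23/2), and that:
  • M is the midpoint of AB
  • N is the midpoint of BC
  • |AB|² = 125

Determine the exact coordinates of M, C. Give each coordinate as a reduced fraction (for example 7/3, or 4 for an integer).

M = (10, 13/2)
C = (0, 11)

1. M_x = 10  [2·M = A+B = (11, 1)+(9, 12)]
2. M_y = 13/2  [2·M = A+B = (11, 1)+(9, 12)]
   so M = (10, 13/2)
3. C_x = 0  [C = 2·N−B = 2·(9/2, 23/2)−(9, 12)]
4. C_y = 11  [C = 2·N−B = 2·(9/2, 23/2)−(9, 12)]
   so C = (0, 11)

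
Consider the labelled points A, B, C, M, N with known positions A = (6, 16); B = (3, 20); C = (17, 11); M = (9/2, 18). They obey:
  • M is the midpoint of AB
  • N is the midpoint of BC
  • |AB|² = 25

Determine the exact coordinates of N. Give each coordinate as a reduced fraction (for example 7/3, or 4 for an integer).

1. N_x = 10  [2·N = B+C = (3, 20)+(17, 11)]
2. N_y = 31/2  [2·N = B+C = (3, 20)+(17, 11)]
   so N = (10, 31/2)

N = (10, 31/2)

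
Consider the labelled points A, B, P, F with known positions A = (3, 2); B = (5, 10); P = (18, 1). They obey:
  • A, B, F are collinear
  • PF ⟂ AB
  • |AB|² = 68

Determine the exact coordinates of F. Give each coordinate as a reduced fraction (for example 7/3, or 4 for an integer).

F = (62/17, 78/17)

1. F_x = 62/17  [[A, B, F are collinear ⇒ -8x+2y+20=0] ∩ [PF ⟂ AB ⇒ 2x+8y-44=0]]
2. F_y = 78/17  [[A, B, F are collinear ⇒ -8x+2y+20=0] ∩ [PF ⟂ AB ⇒ 2x+8y-44=0]]
   so F = (62/17, 78/17)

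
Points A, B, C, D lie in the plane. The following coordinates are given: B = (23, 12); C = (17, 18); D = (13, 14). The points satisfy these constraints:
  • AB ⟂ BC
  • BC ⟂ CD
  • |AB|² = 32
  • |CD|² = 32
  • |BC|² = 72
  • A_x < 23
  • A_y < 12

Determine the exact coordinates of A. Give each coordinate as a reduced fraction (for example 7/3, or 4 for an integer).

A = (19, 8)

1. A_x = 19  [[AB ⟂ BC ⇒ 6x-6y-66=0] ∩ [|A−(23, 12)|²=32]]
2. A_y = 8  [[AB ⟂ BC ⇒ 6x-6y-66=0] ∩ [|A−(23, 12)|²=32]]
   so A = (19, 8)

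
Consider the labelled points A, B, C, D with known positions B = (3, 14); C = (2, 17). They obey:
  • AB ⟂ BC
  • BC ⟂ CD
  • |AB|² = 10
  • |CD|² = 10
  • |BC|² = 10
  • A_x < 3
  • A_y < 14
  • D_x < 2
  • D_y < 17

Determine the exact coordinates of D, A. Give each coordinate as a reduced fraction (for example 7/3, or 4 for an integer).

1. D_x = -1  [[BC ⟂ CD ⇒ -1x+3y-49=0] ∩ [|D−(2, 17)|²=10]]
2. D_y = 16  [[BC ⟂ CD ⇒ -1x+3y-49=0] ∩ [|D−(2, 17)|²=10]]
   so D = (-1, 16)
3. A_x = 0  [[AB ⟂ BC ⇒ 1x-3y+39=0] ∩ [|A−(3, 14)|²=10]]
4. A_y = 13  [[AB ⟂ BC ⇒ 1x-3y+39=0] ∩ [|A−(3, 14)|²=10]]
   so A = (0, 13)

D = (-1, 16)
A = (0, 13)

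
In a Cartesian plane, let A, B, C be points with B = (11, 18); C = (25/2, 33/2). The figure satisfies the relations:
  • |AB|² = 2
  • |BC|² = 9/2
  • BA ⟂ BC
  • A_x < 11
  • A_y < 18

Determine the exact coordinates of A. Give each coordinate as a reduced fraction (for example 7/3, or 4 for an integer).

1. A_x = 10  [[BA ⟂ BC ⇒ 3/2x-3/2y+21/2=0] ∩ [|A−(11, 18)|²=2]]
2. A_y = 17  [[BA ⟂ BC ⇒ 3/2x-3/2y+21/2=0] ∩ [|A−(11, 18)|²=2]]
   so A = (10, 17)

A = (10, 17)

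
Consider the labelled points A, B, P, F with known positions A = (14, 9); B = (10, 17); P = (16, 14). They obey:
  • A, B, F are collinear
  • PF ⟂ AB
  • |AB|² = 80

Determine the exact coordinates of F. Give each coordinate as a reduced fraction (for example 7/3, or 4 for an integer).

1. F_x = 62/5  [[A, B, F are collinear ⇒ -8x-4y+148=0] ∩ [PF ⟂ AB ⇒ -4x+8y-48=0]]
2. F_y = 61/5  [[A, B, F are collinear ⇒ -8x-4y+148=0] ∩ [PF ⟂ AB ⇒ -4x+8y-48=0]]
   so F = (62/5, 61/5)

F = (62/5, 61/5)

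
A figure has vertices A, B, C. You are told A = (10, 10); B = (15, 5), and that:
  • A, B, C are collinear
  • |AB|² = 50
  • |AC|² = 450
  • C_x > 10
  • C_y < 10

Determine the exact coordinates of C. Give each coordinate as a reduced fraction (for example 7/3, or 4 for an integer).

C = (25, -5)

1. C_x = 25  [[A, B, C are collinear ⇒ 5x+5y-100=0] ∩ [|C−(10, 10)|²=450]]
2. C_y = -5  [[A, B, C are collinear ⇒ 5x+5y-100=0] ∩ [|C−(10, 10)|²=450]]
   so C = (25, -5)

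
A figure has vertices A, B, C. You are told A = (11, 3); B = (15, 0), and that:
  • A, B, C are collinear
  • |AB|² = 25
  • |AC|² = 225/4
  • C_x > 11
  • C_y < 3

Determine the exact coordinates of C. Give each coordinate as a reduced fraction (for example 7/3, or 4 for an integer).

C = (17, -3/2)

1. C_x = 17  [[A, B, C are collinear ⇒ 3x+4y-45=0] ∩ [|C−(11, 3)|²=225/4]]
2. C_y = -3/2  [[A, B, C are collinear ⇒ 3x+4y-45=0] ∩ [|C−(11, 3)|²=225/4]]
   so C = (17, -3/2)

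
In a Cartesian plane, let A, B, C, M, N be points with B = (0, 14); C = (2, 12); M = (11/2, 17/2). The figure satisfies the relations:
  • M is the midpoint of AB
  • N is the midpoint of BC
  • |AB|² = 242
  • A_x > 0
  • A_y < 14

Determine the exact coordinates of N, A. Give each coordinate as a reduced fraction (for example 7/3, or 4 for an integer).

N = (1, 13)
A = (11, 3)

1. A_x = 11  [A = 2·M−B = 2·(11/2, 17/2)−(0, 14)]
2. A_y = 3  [A = 2·M−B = 2·(11/2, 17/2)−(0, 14)]
   so A = (11, 3)
3. N_x = 1  [2·N = B+C = (0, 14)+(2, 12)]
4. N_y = 13  [2·N = B+C = (0, 14)+(2, 12)]
   so N = (1, 13)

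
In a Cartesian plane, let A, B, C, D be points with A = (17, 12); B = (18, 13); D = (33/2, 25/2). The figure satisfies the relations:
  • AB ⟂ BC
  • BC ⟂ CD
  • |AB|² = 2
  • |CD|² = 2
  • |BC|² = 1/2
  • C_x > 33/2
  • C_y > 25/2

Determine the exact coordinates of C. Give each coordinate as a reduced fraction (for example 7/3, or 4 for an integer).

C = (35/2, 27/2)

1. C_x = 35/2  [[AB ⟂ BC ⇒ 1x+1y-31=0] ∩ [|C−(33/2, 25/2)|²=2]]
2. C_y = 27/2  [[AB ⟂ BC ⇒ 1x+1y-31=0] ∩ [|C−(33/2, 25/2)|²=2]]
   so C = (35/2, 27/2)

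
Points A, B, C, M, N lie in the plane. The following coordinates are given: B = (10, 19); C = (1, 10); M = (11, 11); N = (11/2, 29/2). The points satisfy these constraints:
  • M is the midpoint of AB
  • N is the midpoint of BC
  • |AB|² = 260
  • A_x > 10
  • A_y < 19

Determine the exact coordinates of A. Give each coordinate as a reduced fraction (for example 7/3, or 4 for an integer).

1. A_x = 12  [A = 2·M−B = 2·(11, 11)−(10, 19)]
2. A_y = 3  [A = 2·M−B = 2·(11, 11)−(10, 19)]
   so A = (12, 3)

A = (12, 3)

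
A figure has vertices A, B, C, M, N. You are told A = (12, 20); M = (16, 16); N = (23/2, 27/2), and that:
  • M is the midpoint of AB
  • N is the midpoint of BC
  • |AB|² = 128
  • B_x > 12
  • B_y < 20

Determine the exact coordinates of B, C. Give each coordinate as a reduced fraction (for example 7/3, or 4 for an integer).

1. B_x = 20  [B = 2·M−A = 2·(16, 16)−(12, 20)]
2. B_y = 12  [B = 2·M−A = 2·(16, 16)−(12, 20)]
   so B = (20, 12)
3. C_x = 3  [C = 2·N−B = 2·(23/2, 27/2)−(20, 12)]
4. C_y = 15  [C = 2·N−B = 2·(23/2, 27/2)−(20, 12)]
   so C = (3, 15)

B = (20, 12)
C = (3, 15)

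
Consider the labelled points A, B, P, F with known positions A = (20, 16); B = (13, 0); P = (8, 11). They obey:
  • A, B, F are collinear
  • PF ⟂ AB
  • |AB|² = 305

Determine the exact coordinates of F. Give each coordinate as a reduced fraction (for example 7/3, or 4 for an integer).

F = (4952/305, 2256/305)

1. F_x = 4952/305  [[A, B, F are collinear ⇒ 16x-7y-208=0] ∩ [PF ⟂ AB ⇒ -7x-16y+232=0]]
2. F_y = 2256/305  [[A, B, F are collinear ⇒ 16x-7y-208=0] ∩ [PF ⟂ AB ⇒ -7x-16y+232=0]]
   so F = (4952/305, 2256/305)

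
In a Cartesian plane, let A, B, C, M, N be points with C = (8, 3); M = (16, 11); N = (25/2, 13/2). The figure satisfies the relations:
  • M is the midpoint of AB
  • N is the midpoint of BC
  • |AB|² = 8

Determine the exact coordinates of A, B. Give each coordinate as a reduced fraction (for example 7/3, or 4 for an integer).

1. B_x = 17  [B = 2·N−C = 2·(25/2, 13/2)−(8, 3)]
2. B_y = 10  [B = 2·N−C = 2·(25/2, 13/2)−(8, 3)]
   so B = (17, 10)
3. A_x = 15  [A = 2·M−B = 2·(16, 11)−(17, 10)]
4. A_y = 12  [A = 2·M−B = 2·(16, 11)−(17, 10)]
   so A = (15, 12)

A = (15, 12)
B = (17, 10)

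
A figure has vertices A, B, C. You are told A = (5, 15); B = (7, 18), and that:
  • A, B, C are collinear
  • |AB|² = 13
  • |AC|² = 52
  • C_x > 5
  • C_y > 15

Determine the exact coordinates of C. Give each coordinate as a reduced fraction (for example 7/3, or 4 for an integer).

C = (9, 21)

1. C_x = 9  [[A, B, C are collinear ⇒ -3x+2y-15=0] ∩ [|C−(5, 15)|²=52]]
2. C_y = 21  [[A, B, C are collinear ⇒ -3x+2y-15=0] ∩ [|C−(5, 15)|²=52]]
   so C = (9, 21)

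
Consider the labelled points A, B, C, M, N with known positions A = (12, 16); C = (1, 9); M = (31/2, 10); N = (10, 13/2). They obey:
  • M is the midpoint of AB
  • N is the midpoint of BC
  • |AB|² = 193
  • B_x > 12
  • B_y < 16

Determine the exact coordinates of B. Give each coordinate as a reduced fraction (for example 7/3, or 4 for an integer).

1. B_x = 19  [B = 2·M−A = 2·(31/2, 10)−(12, 16)]
2. B_y = 4  [B = 2·M−A = 2·(31/2, 10)−(12, 16)]
   so B = (19, 4)

B = (19, 4)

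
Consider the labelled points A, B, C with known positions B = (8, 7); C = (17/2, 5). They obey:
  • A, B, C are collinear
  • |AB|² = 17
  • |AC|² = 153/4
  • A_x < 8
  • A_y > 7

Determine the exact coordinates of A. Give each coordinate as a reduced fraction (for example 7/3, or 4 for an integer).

A = (7, 11)

1. A_x = 7  [[A, B, C are collinear ⇒ 2x+1/2y-39/2=0] ∩ [|A−(8, 7)|²=17]]
2. A_y = 11  [[A, B, C are collinear ⇒ 2x+1/2y-39/2=0] ∩ [|A−(8, 7)|²=17]]
   so A = (7, 11)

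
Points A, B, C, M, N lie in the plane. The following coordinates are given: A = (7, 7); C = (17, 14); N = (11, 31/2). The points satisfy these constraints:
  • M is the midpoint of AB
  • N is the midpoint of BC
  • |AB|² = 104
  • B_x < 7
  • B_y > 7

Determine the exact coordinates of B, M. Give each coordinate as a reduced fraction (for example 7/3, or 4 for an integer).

1. B_x = 5  [B = 2·N−C = 2·(11, 31/2)−(17, 14)]
2. B_y = 17  [B = 2·N−C = 2·(11, 31/2)−(17, 14)]
   so B = (5, 17)
3. M_x = 6  [2·M = A+B = (7, 7)+(5, 17)]
4. M_y = 12  [2·M = A+B = (7, 7)+(5, 17)]
   so M = (6, 12)

B = (5, 17)
M = (6, 12)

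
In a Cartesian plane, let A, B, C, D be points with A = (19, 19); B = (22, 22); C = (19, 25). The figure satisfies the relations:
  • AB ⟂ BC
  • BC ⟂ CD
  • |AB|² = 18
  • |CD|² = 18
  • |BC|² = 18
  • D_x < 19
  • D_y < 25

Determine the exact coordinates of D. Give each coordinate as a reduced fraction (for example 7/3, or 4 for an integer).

D = (16, 22)

1. D_x = 16  [[BC ⟂ CD ⇒ -3x+3y-18=0] ∩ [|D−(19, 25)|²=18]]
2. D_y = 22  [[BC ⟂ CD ⇒ -3x+3y-18=0] ∩ [|D−(19, 25)|²=18]]
   so D = (16, 22)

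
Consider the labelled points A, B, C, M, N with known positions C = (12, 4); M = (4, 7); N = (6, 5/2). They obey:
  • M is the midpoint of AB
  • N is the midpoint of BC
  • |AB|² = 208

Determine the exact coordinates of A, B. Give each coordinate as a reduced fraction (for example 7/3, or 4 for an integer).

1. B_x = 0  [B = 2·N−C = 2·(6, 5/2)−(12, 4)]
2. B_y = 1  [B = 2·N−C = 2·(6, 5/2)−(12, 4)]
   so B = (0, 1)
3. A_x = 8  [A = 2·M−B = 2·(4, 7)−(0, 1)]
4. A_y = 13  [A = 2·M−B = 2·(4, 7)−(0, 1)]
   so A = (8, 13)

A = (8, 13)
B = (0, 1)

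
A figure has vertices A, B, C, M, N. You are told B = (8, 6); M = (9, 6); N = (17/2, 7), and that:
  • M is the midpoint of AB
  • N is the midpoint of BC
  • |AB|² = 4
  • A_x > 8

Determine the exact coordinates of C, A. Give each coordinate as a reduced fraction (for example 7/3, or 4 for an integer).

C = (9, 8)
A = (10, 6)

1. A_x = 10  [A = 2·M−B = 2·(9, 6)−(8, 6)]
2. A_y = 6  [A = 2·M−B = 2·(9, 6)−(8, 6)]
   so A = (10, 6)
3. C_x = 9  [C = 2·N−B = 2·(17/2, 7)−(8, 6)]
4. C_y = 8  [C = 2·N−B = 2·(17/2, 7)−(8, 6)]
   so C = (9, 8)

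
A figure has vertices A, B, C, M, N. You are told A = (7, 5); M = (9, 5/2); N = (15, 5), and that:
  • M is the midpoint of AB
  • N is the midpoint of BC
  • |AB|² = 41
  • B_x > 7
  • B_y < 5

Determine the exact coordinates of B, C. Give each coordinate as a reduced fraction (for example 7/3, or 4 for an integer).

B = (11, 0)
C = (19, 10)

1. B_x = 11  [B = 2·M−A = 2·(9, 5/2)−(7, 5)]
2. B_y = 0  [B = 2·M−A = 2·(9, 5/2)−(7, 5)]
   so B = (11, 0)
3. C_x = 19  [C = 2·N−B = 2·(15, 5)−(11, 0)]
4. C_y = 10  [C = 2·N−B = 2·(15, 5)−(11, 0)]
   so C = (19, 10)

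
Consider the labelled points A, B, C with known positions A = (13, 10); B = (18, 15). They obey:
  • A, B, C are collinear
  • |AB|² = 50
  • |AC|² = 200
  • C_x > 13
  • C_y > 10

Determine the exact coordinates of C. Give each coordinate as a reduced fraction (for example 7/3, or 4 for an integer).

1. C_x = 23  [[A, B, C are collinear ⇒ -5x+5y+15=0] ∩ [|C−(13, 10)|²=200]]
2. C_y = 20  [[A, B, C are collinear ⇒ -5x+5y+15=0] ∩ [|C−(13, 10)|²=200]]
   so C = (23, 20)

C = (23, 20)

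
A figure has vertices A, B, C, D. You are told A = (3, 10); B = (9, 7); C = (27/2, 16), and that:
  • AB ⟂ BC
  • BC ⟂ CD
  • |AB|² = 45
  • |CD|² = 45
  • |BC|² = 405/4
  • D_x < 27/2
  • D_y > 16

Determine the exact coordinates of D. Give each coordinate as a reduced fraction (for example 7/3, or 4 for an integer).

1. D_x = 15/2  [[BC ⟂ CD ⇒ 9/2x+9y-819/4=0] ∩ [|D−(27/2, 16)|²=45]]
2. D_y = 19  [[BC ⟂ CD ⇒ 9/2x+9y-819/4=0] ∩ [|D−(27/2, 16)|²=45]]
   so D = (15/2, 19)

D = (15/2, 19)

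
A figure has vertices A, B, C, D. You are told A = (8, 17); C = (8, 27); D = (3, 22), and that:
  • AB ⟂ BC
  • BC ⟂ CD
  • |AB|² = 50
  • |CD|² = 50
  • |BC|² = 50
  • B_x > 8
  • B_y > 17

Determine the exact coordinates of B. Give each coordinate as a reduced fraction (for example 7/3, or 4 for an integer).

B = (13, 22)

1. B_x = 13  [[BC ⟂ CD ⇒ 5x+5y-175=0] ∩ [|B−(8, 17)|²=50]]
2. B_y = 22  [[BC ⟂ CD ⇒ 5x+5y-175=0] ∩ [|B−(8, 17)|²=50]]
   so B = (13, 22)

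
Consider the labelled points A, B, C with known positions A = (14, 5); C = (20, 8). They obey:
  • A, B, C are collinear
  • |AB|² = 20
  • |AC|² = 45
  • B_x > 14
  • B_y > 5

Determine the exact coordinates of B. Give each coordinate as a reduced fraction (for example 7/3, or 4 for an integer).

1. B_x = 18  [[A, B, C are collinear ⇒ 3x-6y-12=0] ∩ [|B−(14, 5)|²=20]]
2. B_y = 7  [[A, B, C are collinear ⇒ 3x-6y-12=0] ∩ [|B−(14, 5)|²=20]]
   so B = (18, 7)

B = (18, 7)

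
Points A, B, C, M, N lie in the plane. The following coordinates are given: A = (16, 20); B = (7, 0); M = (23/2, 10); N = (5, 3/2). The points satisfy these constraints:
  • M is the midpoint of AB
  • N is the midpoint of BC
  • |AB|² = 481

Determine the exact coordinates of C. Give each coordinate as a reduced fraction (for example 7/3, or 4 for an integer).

1. C_x = 3  [C = 2·N−B = 2·(5, 3/2)−(7, 0)]
2. C_y = 3  [C = 2·N−B = 2·(5, 3/2)−(7, 0)]
   so C = (3, 3)

C = (3, 3)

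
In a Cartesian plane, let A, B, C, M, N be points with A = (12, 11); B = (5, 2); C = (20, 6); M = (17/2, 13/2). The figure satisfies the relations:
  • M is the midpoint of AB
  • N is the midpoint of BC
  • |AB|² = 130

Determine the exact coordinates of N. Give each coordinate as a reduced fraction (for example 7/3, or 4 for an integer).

1. N_x = 25/2  [2·N = B+C = (5, 2)+(20, 6)]
2. N_y = 4  [2·N = B+C = (5, 2)+(20, 6)]
   so N = (25/2, 4)

N = (25/2, 4)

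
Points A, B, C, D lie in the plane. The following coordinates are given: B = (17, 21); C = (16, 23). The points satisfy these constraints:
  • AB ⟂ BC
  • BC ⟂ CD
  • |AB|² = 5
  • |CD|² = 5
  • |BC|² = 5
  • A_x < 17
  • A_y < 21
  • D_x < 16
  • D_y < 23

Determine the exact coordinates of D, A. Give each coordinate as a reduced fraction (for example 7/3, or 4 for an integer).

D = (14, 22)
A = (15, 20)

1. D_x = 14  [[BC ⟂ CD ⇒ -1x+2y-30=0] ∩ [|D−(16, 23)|²=5]]
2. D_y = 22  [[BC ⟂ CD ⇒ -1x+2y-30=0] ∩ [|D−(16, 23)|²=5]]
   so D = (14, 22)
3. A_x = 15  [[AB ⟂ BC ⇒ 1x-2y+25=0] ∩ [|A−(17, 21)|²=5]]
4. A_y = 20  [[AB ⟂ BC ⇒ 1x-2y+25=0] ∩ [|A−(17, 21)|²=5]]
   so A = (15, 20)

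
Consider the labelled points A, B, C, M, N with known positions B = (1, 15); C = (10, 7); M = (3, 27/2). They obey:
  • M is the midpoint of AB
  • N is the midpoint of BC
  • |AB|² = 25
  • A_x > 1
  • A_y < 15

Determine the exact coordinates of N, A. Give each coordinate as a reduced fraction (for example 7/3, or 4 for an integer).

1. A_x = 5  [A = 2·M−B = 2·(3, 27/2)−(1, 15)]
2. A_y = 12  [A = 2·M−B = 2·(3, 27/2)−(1, 15)]
   so A = (5, 12)
3. N_x = 11/2  [2·N = B+C = (1, 15)+(10, 7)]
4. N_y = 11  [2·N = B+C = (1, 15)+(10, 7)]
   so N = (11/2, 11)

N = (11/2, 11)
A = (5, 12)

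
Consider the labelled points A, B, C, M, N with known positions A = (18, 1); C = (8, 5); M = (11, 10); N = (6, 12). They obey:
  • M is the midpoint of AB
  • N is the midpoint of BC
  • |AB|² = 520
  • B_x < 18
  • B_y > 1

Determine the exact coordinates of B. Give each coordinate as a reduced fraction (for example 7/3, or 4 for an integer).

1. B_x = 4  [B = 2·M−A = 2·(11, 10)−(18, 1)]
2. B_y = 19  [B = 2·M−A = 2·(11, 10)−(18, 1)]
   so B = (4, 19)

B = (4, 19)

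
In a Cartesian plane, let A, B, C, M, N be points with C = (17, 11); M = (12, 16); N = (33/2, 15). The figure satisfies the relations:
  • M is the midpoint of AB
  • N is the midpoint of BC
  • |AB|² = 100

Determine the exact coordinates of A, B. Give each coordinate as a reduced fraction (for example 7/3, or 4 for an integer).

1. B_x = 16  [B = 2·N−C = 2·(33/2, 15)−(17, 11)]
2. B_y = 19  [B = 2·N−C = 2·(33/2, 15)−(17, 11)]
   so B = (16, 19)
3. A_x = 8  [A = 2·M−B = 2·(12, 16)−(16, 19)]
4. A_y = 13  [A = 2·M−B = 2·(12, 16)−(16, 19)]
   so A = (8, 13)

A = (8, 13)
B = (16, 19)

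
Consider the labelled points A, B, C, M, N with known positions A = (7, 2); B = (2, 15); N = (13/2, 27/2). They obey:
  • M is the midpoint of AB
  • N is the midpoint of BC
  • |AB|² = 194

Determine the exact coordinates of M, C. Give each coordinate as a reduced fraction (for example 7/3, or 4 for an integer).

M = (9/2, 17/2)
C = (11, 12)

1. M_x = 9/2  [2·M = A+B = (7, 2)+(2, 15)]
2. M_y = 17/2  [2·M = A+B = (7, 2)+(2, 15)]
   so M = (9/2, 17/2)
3. C_x = 11  [C = 2·N−B = 2·(13/2, 27/2)−(2, 15)]
4. C_y = 12  [C = 2·N−B = 2·(13/2, 27/2)−(2, 15)]
   so C = (11, 12)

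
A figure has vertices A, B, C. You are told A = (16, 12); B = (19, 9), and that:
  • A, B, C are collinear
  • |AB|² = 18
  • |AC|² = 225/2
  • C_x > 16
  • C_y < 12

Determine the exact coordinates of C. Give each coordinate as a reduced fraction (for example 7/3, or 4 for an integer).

C = (47/2, 9/2)

1. C_x = 47/2  [[A, B, C are collinear ⇒ 3x+3y-84=0] ∩ [|C−(16, 12)|²=225/2]]
2. C_y = 9/2  [[A, B, C are collinear ⇒ 3x+3y-84=0] ∩ [|C−(16, 12)|²=225/2]]
   so C = (47/2, 9/2)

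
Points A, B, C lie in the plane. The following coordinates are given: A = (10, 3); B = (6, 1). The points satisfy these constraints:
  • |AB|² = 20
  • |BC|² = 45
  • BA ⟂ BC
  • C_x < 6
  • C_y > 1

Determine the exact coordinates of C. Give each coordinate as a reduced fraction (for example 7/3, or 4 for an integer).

1. C_x = 3  [[BA ⟂ BC ⇒ 4x+2y-26=0] ∩ [|C−(6, 1)|²=45]]
2. C_y = 7  [[BA ⟂ BC ⇒ 4x+2y-26=0] ∩ [|C−(6, 1)|²=45]]
   so C = (3, 7)

C = (3, 7)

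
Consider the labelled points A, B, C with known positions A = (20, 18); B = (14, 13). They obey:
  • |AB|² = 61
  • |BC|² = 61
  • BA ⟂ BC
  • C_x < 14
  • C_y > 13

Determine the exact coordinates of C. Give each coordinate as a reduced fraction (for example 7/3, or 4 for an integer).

C = (9, 19)

1. C_x = 9  [[BA ⟂ BC ⇒ 6x+5y-149=0] ∩ [|C−(14, 13)|²=61]]
2. C_y = 19  [[BA ⟂ BC ⇒ 6x+5y-149=0] ∩ [|C−(14, 13)|²=61]]
   so C = (9, 19)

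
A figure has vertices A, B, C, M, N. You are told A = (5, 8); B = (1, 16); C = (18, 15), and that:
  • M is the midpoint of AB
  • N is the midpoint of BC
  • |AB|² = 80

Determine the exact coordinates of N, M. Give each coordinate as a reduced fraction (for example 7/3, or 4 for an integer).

1. M_x = 3  [2·M = A+B = (5, 8)+(1, 16)]
2. M_y = 12  [2·M = A+B = (5, 8)+(1, 16)]
   so M = (3, 12)
3. N_x = 19/2  [2·N = B+C = (1, 16)+(18, 15)]
4. N_y = 31/2  [2·N = B+C = (1, 16)+(18, 15)]
   so N = (19/2, 31/2)

N = (19/2, 31/2)
M = (3, 12)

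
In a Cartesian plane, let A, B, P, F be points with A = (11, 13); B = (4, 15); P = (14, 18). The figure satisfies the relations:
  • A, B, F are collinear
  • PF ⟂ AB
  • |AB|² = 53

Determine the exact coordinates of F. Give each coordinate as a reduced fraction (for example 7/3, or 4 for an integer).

1. F_x = 660/53  [[A, B, F are collinear ⇒ -2x-7y+113=0] ∩ [PF ⟂ AB ⇒ -7x+2y+62=0]]
2. F_y = 667/53  [[A, B, F are collinear ⇒ -2x-7y+113=0] ∩ [PF ⟂ AB ⇒ -7x+2y+62=0]]
   so F = (660/53, 667/53)

F = (660/53, 667/53)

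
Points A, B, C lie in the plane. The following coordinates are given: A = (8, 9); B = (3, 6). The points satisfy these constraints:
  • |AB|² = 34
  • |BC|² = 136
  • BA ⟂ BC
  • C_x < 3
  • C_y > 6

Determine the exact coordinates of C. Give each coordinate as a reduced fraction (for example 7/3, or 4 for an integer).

C = (-3, 16)

1. C_x = -3  [[BA ⟂ BC ⇒ 5x+3y-33=0] ∩ [|C−(3, 6)|²=136]]
2. C_y = 16  [[BA ⟂ BC ⇒ 5x+3y-33=0] ∩ [|C−(3, 6)|²=136]]
   so C = (-3, 16)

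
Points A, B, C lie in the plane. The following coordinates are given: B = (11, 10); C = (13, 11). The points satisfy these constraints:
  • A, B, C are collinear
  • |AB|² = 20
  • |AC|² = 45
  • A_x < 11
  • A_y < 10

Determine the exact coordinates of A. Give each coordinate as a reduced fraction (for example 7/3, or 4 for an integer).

A = (7, 8)

1. A_x = 7  [[A, B, C are collinear ⇒ -1x+2y-9=0] ∩ [|A−(11, 10)|²=20]]
2. A_y = 8  [[A, B, C are collinear ⇒ -1x+2y-9=0] ∩ [|A−(11, 10)|²=20]]
   so A = (7, 8)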